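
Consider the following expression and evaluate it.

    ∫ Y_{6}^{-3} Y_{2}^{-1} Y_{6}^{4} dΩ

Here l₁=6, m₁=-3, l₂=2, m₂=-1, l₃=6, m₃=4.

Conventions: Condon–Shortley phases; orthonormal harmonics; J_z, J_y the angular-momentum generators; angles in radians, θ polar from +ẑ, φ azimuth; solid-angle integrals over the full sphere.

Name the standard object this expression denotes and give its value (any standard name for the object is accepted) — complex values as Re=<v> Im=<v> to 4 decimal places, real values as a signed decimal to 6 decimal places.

Gaunt coefficient, +0.179515

This is a Gaunt coefficient — the integral of a triple product of spherical harmonics over the sphere.
Rules hold: Σm=0, L=14 even, 4≤6≤8.
N = 13·5·13 = 845
Δ = 2!·10!·2!/15! = 1/90090
Racah Σ t=0..2: t=0:+1/69120 t=1:−1/14400 t=2:+1/69120 = -7/172800
⇒ 3j(6 2 6; 0 0 0)² = 14/715, sgn -1
Racah Σ t=0..1: t=0:+1/725760 t=1:−1/161280 = -1/207360
⇒ 3j(6 2 6; -3 -1 4)² = 7/286, sgn -1
4πI² = N·(3j₀)²·(3jₘ)² = 49/121
I = +1·√(0.404959/4π) = 0.17951487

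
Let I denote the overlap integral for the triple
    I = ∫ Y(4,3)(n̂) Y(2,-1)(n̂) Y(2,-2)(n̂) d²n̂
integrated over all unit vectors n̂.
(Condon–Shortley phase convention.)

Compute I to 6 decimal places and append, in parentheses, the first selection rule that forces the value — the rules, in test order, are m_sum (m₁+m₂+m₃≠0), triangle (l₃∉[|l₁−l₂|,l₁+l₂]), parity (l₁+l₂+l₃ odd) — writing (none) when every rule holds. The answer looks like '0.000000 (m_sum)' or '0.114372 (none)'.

-0.238414 (none)

Rules hold: Σm=0, L=8 even, 2≤2≤6.
N = 9·5·5 = 225
Δ = 4!·4!·0!/9! = 1/630
Racah Σ t=2..2: t=2:+1/16 = 1/16
⇒ 3j(4 2 2; 0 0 0)² = 2/35, sgn +1
Racah Σ t=1..1: t=1:−1/144 = -1/144
⇒ 3j(4 2 2; 3 -1 -2)² = 1/18, sgn -1
4πI² = N·(3j₀)²·(3jₘ)² = 5/7
I = -1·√(0.714286/4π) = -0.23841361
No selection rule forces the value: the integral is nonzero (none).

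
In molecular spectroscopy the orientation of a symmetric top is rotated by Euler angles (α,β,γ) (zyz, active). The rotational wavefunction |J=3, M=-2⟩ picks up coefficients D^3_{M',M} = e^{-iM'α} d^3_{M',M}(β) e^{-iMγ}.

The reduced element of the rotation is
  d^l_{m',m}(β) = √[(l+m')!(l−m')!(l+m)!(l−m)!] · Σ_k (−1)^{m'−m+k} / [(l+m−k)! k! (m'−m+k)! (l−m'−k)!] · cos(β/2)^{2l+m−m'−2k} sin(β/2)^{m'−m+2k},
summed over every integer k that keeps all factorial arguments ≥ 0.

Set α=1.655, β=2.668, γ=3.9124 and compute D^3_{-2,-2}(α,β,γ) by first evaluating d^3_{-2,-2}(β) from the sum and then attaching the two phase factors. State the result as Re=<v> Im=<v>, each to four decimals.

Re=-0.0020 Im=0.0140

Split into d^3_{-2,-2}(β=2.6680) × two z-phases.
With c≡cos(β/2)=0.234590 and s≡sin(β/2)=0.972095, N=[1·120·1·120]^{1/2}=120.000000
The bounds max(0,m−m')=0 and min(l+m,l−m')=1 give 2 terms
  k=0: (−1)^0·120.0000/(120)·0.2346^6·0.9721^0 = +0.000167
  k=1: (−1)^1·120.0000/(24)·0.2346^4·0.9721^2 = -0.014309
d^3_{-2,-2}(2.6680) = +0.000167 -0.014309 = -0.014143
Attach z-rotation phases: D = e^{-i(-2)(1.6550)}·(-0.014143)·e^{-i(-2)(3.9124)} = -0.001963+0.014006i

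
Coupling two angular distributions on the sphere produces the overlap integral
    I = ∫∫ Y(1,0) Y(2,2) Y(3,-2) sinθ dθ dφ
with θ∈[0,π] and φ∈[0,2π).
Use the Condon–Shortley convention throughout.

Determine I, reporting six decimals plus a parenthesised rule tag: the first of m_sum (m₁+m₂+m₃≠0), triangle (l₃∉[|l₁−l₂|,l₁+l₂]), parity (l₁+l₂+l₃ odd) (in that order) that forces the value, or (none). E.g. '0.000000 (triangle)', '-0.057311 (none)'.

0.184674 (none)

Checks pass: Σm=0; 6 even; l₃=3∈[1,3].
(2·1+1)(2·2+1)(2·3+1) = 105
Δ: 0! 2! 4! / 7! → 1/105
sum: t=0:+1/4 = 1/4
3j²(1 2 3; 0 0 0) = Δ·Π!·Σ² = 3/35  (sign -1)
sum: t=0:+1/24 = 1/24
3j²(1 2 3; 0 2 -2) = Δ·Π!·Σ² = 1/21  (sign -1)
combine: 4πI² = 105·3/35·1/21 = 3/7
take √, sign +1: I = 0.18467439
No selection rule forces the value: the integral is nonzero (none).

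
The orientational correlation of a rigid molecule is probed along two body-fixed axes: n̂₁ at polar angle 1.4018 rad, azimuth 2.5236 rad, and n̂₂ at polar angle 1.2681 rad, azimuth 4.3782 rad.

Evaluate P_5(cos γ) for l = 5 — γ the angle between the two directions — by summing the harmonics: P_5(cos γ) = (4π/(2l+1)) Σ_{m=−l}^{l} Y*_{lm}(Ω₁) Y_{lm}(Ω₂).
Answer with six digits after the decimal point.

-0.318526

Summing Y*_{l m}(θ₁,φ₁)·Y_{l m}(θ₂,φ₂) over m ∈ [−5, 5]; prefactor 4π/(2·5+1) = 1.142397:
  term(m=-5) = (-0.157060, -0.024023)   from Y*(Ω₁)=(0.431425, 0.022294), Y(Ω₂)=(-0.365950, -0.036772)
  term(m=-4) = (0.035722, -0.076757)   from Y*(Ω₁)=(-0.182756, -0.144677), Y(Ω₂)=(0.084234, 0.353315)
  term(m=-3) = (0.011194, 0.009806)   from Y*(Ω₁)=(-0.069015, -0.237164), Y(Ω₂)=(-0.050783, 0.032424)
  term(m=-2) = (-0.072155, 0.046006)   from Y*(Ω₁)=(-0.083291, 0.239403), Y(Ω₂)=(0.264958, 0.209215)
  term(m=-1) = (0.001312, 0.004500)   from Y*(Ω₁)=(-0.159737, 0.113554), Y(Ω₂)=(0.007845, -0.022593)
  term(m=+0) = (0.083151, 0.000000)   from Y*(Ω₁)=(0.257094, -0.000000), Y(Ω₂)=(0.323425, 0.000000)
  term(m=+1) = (0.001312, -0.004500)   from Y*(Ω₁)=(0.159737, 0.113554), Y(Ω₂)=(-0.007845, -0.022593)
  term(m=+2) = (-0.072155, -0.046006)   from Y*(Ω₁)=(-0.083291, -0.239403), Y(Ω₂)=(0.264958, -0.209215)
  term(m=+3) = (0.011194, -0.009806)   from Y*(Ω₁)=(0.069015, -0.237164), Y(Ω₂)=(0.050783, 0.032424)
  term(m=+4) = (0.035722, 0.076757)   from Y*(Ω₁)=(-0.182756, 0.144677), Y(Ω₂)=(0.084234, -0.353315)
  term(m=+5) = (-0.157060, 0.024023)   from Y*(Ω₁)=(-0.431425, 0.022294), Y(Ω₂)=(0.365950, -0.036772)
Total Σ_m = (-0.278822, -0.000000). Multiply by 1.142397: (-0.318526, -0.000000). P_5(cos γ) = -0.318526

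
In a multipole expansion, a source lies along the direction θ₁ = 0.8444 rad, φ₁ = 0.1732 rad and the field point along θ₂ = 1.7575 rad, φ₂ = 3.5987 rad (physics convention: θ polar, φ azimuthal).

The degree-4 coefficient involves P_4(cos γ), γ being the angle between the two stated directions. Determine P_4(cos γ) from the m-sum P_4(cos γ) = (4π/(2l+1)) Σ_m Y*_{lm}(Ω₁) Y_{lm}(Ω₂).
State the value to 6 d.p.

Summing Y*_{l m}(θ₁,φ₁)·Y_{l m}(θ₂,φ₂) over m ∈ [−4, 4]; prefactor 4π/(2·4+1) = 1.396263:
  m=-4: Y*=(0.106352, 0.088278)  Y=(-0.105118, -0.398947)  product (0.024039, -0.051708)
  m=-3: Y*=(0.301485, 0.172458)  Y=(0.043680, -0.216062)  product (0.050430, -0.057606)
  m=-2: Y*=(0.367162, 0.132529)  Y=(-0.149609, 0.194136)  product (-0.080659, 0.051452)
  m=-1: Y*=(0.020349, 0.003560)  Y=(-0.213614, 0.105066)  product (-0.004721, 0.001378)
  m=+0: Y*=(-0.362109, -0.000000)  Y=(0.212407, 0.000000)  product (-0.076914, -0.000000)
  m=+1: Y*=(-0.020349, 0.003560)  Y=(0.213614, 0.105066)  product (-0.004721, -0.001378)
  m=+2: Y*=(0.367162, -0.132529)  Y=(-0.149609, -0.194136)  product (-0.080659, -0.051452)
  m=+3: Y*=(-0.301485, 0.172458)  Y=(-0.043680, -0.216062)  product (0.050430, 0.057606)
  m=+4: Y*=(0.106352, -0.088278)  Y=(-0.105118, 0.398947)  product (0.024039, 0.051708)
Total Σ_m = (-0.098737, -0.000000). Multiply by 1.396263: (-0.137862, -0.000000). P_4(cos γ) = -0.137862

-0.137862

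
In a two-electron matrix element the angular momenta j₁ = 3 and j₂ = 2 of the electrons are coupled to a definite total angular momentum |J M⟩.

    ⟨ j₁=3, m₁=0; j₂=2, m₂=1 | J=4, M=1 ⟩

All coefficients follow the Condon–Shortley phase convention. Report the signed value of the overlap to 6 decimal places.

-0.462910

√[9·1!5!3!/10! · 3!3!3!1!5!3!] = √(1944/7)
  +(−1)^0/∏(0,1,3,3,2,0)! = 1/72  (running 1/72)
  +(−1)^1/∏(1,0,2,2,3,1)! = -1/24  (running -1/36)
⟨..|..⟩ = √(1944/7)·(-1/36) = -0.462910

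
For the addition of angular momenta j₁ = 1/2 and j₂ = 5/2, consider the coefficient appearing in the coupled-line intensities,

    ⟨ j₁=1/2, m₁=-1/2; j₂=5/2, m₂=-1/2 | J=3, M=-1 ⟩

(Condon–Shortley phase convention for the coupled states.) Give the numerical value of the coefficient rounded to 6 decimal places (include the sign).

√[7·0!1!5!/7! · 0!1!2!3!2!4!] = √(96)
  +(−1)^0/∏(0,0,1,2,0,3)! = 1/12  (running 1/12)
⟨..|..⟩ = √(96)·(1/12) = +0.816497

+0.816497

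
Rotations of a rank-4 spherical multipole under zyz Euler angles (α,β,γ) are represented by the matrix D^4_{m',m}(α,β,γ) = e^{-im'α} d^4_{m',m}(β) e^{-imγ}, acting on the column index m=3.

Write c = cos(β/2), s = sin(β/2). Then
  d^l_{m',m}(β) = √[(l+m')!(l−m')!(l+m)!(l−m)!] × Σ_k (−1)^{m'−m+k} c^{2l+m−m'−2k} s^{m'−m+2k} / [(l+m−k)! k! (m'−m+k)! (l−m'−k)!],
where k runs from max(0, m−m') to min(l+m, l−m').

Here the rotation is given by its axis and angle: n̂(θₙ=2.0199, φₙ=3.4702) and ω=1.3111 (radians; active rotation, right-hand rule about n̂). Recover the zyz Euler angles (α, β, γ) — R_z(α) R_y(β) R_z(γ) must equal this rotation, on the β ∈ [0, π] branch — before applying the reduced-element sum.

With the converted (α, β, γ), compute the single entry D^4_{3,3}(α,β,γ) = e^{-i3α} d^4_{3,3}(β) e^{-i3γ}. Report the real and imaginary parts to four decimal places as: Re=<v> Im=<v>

Axis–angle → zyz. n̂ = (sinθₙcosφₙ, sinθₙsinφₙ, cosθₙ) = (-0.852635, -0.290723, -0.434158), ω = 1.3111.
R = I cosω + sinω [n̂]ₓ + (1−cosω) n̂n̂ᵀ gives
  R = [+0.797093, +0.603828, -0.005853; -0.235372, +0.319603, +0.917853; +0.556096, -0.730237, +0.396878]
β = atan2(√(R₁₃²+R₂₃²), R₃₃) = 1.162684; α = atan2(R₂₃, R₁₃) mod 2π = 1.577173; γ = atan2(R₃₂, −R₃₁) mod 2π = 4.061551
D^4_{3,3}(1.5772,1.1627,4.0616) = e^{-i·3·1.5772}·d^4_{3,3}(1.1627)·e^{-i·3·4.0616}. Compute d first:
Half-angle: c=0.835727, s=0.549146. N=√(5040·1·5040·1)=5040.000000
k∈{0,1} keeps every argument non-negative
  k=0: (−1)^0·5040.0000/(5040)·0.8357^8·0.5491^0 = +0.237965
  k=1: (−1)^1·5040.0000/(720)·0.8357^6·0.5491^2 = -0.719215
d^4_{3,3}(1.1627) = +0.237965 -0.719215 = -0.481249
Attach z-rotation phases: D = e^{-i(3)(1.5772)}·(-0.481249)·e^{-i(3)(4.0616)} = +0.170698-0.449959i

Re=0.1707 Im=-0.4500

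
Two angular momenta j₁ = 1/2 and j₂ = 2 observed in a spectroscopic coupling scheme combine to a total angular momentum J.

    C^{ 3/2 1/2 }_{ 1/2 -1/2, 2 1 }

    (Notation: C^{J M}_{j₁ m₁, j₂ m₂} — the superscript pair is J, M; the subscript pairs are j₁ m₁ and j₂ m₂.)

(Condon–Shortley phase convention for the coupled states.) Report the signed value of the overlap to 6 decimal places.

√[4·1!0!3!/5! · 0!1!3!1!2!1!] = √(12/5)
  +(−1)^1/∏(1,0,0,2,0,1)! = -1/2  (running -1/2)
⟨..|..⟩ = √(12/5)·(-1/2) = -0.774597

-0.774597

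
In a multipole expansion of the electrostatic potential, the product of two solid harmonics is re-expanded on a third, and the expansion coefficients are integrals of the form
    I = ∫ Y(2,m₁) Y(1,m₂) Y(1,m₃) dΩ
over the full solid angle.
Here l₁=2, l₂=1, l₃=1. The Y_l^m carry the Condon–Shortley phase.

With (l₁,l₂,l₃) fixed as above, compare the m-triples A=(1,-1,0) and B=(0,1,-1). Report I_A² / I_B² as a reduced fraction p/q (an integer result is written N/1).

Same 2,1,1: normalisation and zero-m 3j drop out of the ratio.
A: Δ: 2! 2! 0! / 5! → 1/30; sum: t=0:+1/2 = 1/2; 3j²(2 1 1; 1 -1 0) = Δ·Π!·Σ² = 1/10  (sign -1)
B: Δ: 2! 2! 0! / 5! → 1/30; sum: t=2:+1/4 = 1/4; 3j²(2 1 1; 0 1 -1) = Δ·Π!·Σ² = 1/30  (sign +1)
I_A²/I_B² = (1/10)/(1/30) = 3/1

3/1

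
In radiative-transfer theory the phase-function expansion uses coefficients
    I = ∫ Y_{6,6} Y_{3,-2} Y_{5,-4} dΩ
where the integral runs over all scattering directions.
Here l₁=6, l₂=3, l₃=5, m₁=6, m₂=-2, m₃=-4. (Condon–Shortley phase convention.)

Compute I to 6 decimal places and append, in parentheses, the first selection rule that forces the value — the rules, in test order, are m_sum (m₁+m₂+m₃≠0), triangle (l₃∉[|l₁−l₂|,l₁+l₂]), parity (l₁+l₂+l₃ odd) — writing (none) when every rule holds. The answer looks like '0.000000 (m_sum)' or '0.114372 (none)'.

0.207001 (none)

Rules hold: Σm=0, L=14 even, 3≤5≤9.
N = 13·7·11 = 1001
Δ = 4!·8!·2!/15! = 1/675675
Racah Σ t=1..3: t=1:−1/8640 t=2:+1/2304 t=3:−1/8640 = 7/34560
⇒ 3j(6 3 5; 0 0 0)² = 7/429, sgn -1
Racah Σ t=0..0: t=0:+1/967680 = 1/967680
⇒ 3j(6 3 5; 6 -2 -4)² = 3/91, sgn -1
4πI² = N·(3j₀)²·(3jₘ)² = 7/13
I = +1·√(0.538462/4π) = 0.20700098
No selection rule forces the value: the integral is nonzero (none).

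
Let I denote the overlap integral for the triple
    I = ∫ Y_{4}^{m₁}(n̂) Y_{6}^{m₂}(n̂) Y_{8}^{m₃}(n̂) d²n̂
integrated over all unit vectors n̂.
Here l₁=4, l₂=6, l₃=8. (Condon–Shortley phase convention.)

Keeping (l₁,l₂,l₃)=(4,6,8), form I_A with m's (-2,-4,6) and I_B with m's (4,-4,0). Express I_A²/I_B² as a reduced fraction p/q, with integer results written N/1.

Same 4,6,8: normalisation and zero-m 3j drop out of the ratio.
A: Δ: 2! 6! 10! / 19! → 1/23279256; sum: t=0:+1/116121600 t=1:−1/43545600 t=2:+1/348364800 = -1/87091200; 3j²(4 6 8; -2 -4 6) = Δ·Π!·Σ² = 10/969  (sign -1)
B: Δ: 2! 6! 10! / 19! → 1/23279256; sum: t=0:+1/116121600 = 1/116121600; 3j²(4 6 8; 4 -4 0) = Δ·Π!·Σ² = 70/46189  (sign +1)
I_A²/I_B² = (10/969)/(70/46189) = 143/21

143/21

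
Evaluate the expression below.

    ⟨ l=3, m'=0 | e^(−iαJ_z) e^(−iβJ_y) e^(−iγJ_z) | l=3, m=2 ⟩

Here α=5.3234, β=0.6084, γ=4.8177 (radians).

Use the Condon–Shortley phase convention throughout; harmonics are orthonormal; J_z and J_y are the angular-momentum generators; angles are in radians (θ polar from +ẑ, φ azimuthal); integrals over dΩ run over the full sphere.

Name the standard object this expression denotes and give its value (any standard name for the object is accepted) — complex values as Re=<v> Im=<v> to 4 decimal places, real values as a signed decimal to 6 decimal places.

Wigner D-matrix element, Re=-0.3589 Im=0.0767

This is a Wigner D-matrix element — the rotation-matrix element ⟨l m'| R(α,β,γ) |l m⟩ in the angular-momentum basis.
First d^3_{0,2}(β=0.6084), then the phase factors e^{-i(0)α} and e^{-i(2)γ}:
With c≡cos(β/2)=0.954087 and s≡sin(β/2)=0.299530, N=[6·6·120·1]^{1/2}=65.726707
k∈{2,3} keeps every argument non-negative
  k=2: (−1)^0·65.7267/(12)·0.9541^4·0.2995^2 = +0.407186
  k=3: (−1)^1·65.7267/(12)·0.9541^2·0.2995^4 = -0.040133
d^3_{0,2}(0.6084) = +0.407186 -0.040133 = +0.367053
Phases: e^{-i·(0)·5.3234}=+1.000000+0.000000i, e^{-i·(2)·4.8177}=-0.977901+0.209068i ⇒ D=-0.358942+0.076739i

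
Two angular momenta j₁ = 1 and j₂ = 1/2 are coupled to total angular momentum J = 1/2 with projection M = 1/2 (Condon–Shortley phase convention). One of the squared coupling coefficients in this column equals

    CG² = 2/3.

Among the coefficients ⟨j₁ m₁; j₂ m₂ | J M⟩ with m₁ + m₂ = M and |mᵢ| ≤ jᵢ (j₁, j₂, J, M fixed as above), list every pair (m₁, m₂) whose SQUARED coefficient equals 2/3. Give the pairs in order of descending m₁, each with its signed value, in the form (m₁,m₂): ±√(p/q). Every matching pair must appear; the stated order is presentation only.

(1,-1/2): +√(2/3)

Admissible pairs with m₁+m₂ = M = 1/2: (0,1/2), (1,-1/2)
  (m₁,m₂)=(1,-1/2): CG² = 2/3, CG = +√(2/3)   ← matches the target
  (m₁,m₂)=(0,1/2): CG² = 1/3, CG = −√(1/3)
Pairs with CG² = 2/3: (1,-1/2): +√(2/3)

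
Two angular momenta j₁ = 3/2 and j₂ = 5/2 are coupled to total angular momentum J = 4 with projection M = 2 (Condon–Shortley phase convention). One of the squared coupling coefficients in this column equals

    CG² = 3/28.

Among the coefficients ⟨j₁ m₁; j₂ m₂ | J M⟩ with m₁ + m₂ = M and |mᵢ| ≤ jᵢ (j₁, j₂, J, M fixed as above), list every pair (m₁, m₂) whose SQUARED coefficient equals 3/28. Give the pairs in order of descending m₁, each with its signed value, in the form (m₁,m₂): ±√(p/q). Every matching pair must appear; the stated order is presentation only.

(-1/2,5/2): +√(3/28)

Admissible pairs with m₁+m₂ = M = 2: (-1/2,5/2), (1/2,3/2), (3/2,1/2)
  (m₁,m₂)=(3/2,1/2): CG² = 5/14, CG = +√(5/14)
  (m₁,m₂)=(1/2,3/2): CG² = 15/28, CG = +√(15/28)
  (m₁,m₂)=(-1/2,5/2): CG² = 3/28, CG = +√(3/28)   ← matches the target
Pairs with CG² = 3/28: (-1/2,5/2): +√(3/28)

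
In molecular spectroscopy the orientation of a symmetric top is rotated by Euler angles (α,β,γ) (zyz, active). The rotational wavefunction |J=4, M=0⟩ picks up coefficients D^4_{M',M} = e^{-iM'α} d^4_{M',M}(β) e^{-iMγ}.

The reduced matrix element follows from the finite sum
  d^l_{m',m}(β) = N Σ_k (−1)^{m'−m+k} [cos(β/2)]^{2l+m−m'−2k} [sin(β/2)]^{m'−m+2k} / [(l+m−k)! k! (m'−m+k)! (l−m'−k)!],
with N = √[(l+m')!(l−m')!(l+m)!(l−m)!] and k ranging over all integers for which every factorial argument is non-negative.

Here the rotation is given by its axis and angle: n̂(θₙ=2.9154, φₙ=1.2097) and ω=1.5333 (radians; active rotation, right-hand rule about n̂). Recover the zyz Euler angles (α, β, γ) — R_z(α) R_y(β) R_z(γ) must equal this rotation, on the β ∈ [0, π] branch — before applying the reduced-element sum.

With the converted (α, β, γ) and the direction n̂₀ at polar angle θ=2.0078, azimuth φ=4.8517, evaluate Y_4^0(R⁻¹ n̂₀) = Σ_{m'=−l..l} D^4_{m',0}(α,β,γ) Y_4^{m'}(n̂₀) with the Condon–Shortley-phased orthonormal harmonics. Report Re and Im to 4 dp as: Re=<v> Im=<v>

Axis–angle → zyz. n̂ = (sinθₙcosφₙ, sinθₙsinφₙ, cosθₙ) = (+0.079234, +0.209806, -0.974527), ω = 1.5333.
R = I cosω + sinω [n̂]ₓ + (1−cosω) n̂n̂ᵀ gives
  R = [+0.043530, +0.989843, +0.135337; -0.957842, +0.079856, -0.275975; -0.283979, -0.117618, +0.951589]
β = atan2(√(R₁₃²+R₂₃²), R₃₃) = 0.312432; α = atan2(R₂₃, R₁₃) mod 2π = 5.168324; γ = atan2(R₃₂, −R₃₁) mod 2π = 5.890516
Need the full column D^4_{m',0} for m'=−4..4 at α=5.1683, β=0.3124, γ=5.8905.
cos(β/2)=0.987823, sin(β/2)=0.155581
d^4_{-4,0}: single k=4 term ⇒ +0.004668;  D = -0.001168+0.004519i
d^4_{-3,0}: k∈[3..4] ⇒ +0.041911 -0.001040 = +0.040872;  D = -0.040032+0.008240i
d^4_{-2,0}: k∈[2..4] ⇒ +0.213359 -0.014114 +0.000131 = +0.199377;  D = -0.122072-0.157637i
d^4_{-1,0}: k∈[1..4] ⇒ +0.638596 -0.095046 +0.002358 -0.000010 = +0.545898;  D = +0.240360-0.490135i
d^4_{0,0}: k∈[0..4] ⇒ +0.906637 -0.359840 +0.020084 -0.000221 +0.000000 = +0.566660;  D = +0.566660+0.000000i
d^4_{1,0}: k∈[0..3] ⇒ -0.638596 +0.095046 -0.002358 +0.000010 = -0.545898;  D = -0.240360-0.490135i
d^4_{2,0}: k∈[0..2] ⇒ +0.213359 -0.014114 +0.000131 = +0.199377;  D = -0.122072+0.157637i
d^4_{3,0}: k∈[0..1] ⇒ -0.041911 +0.001040 = -0.040872;  D = +0.040032+0.008240i
d^4_{4,0}: single k=0 term ⇒ +0.004668;  D = -0.001168-0.004519i
Y_4^{m'}(θ=2.0078,φ=4.8517) and Σ D·Y over m':
  (-0.0012+0.0045i)·(+0.2531-0.1577i)  (-0.0400+0.0082i)·(+0.1599+0.3601i)  (-0.1221-0.1576i)·(-0.0670+0.0192i)  (+0.2404-0.4901i)·(+0.0440+0.3137i)  (+0.5667+0.0000i)·(-0.1323+0.0000i)  (-0.2404-0.4901i)·(-0.0440+0.3137i)  (-0.1221+0.1576i)·(-0.0670-0.0192i)  (+0.0400+0.0082i)·(-0.1599+0.3601i)  (-0.0012-0.0045i)·(+0.2531+0.1577i)
Y_4^0(R⁻¹ n̂) = +0.258184+0.000000i

Re=0.2582 Im=0.0000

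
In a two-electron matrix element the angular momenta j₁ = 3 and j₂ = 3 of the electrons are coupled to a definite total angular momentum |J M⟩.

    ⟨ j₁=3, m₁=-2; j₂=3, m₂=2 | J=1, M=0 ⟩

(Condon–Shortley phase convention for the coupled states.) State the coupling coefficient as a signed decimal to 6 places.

j₁+j₂−J=5  J+j₁−j₂=1  J−j₁+j₂=1  j₁+j₂+J+1=8
(j₁±m₁, j₂±m₂, J±M) = (1,5,5,1,1,1)
P² = 900/7
sum k=4..5:
  [4] +1/24 = 1/24
  [5] −1/120 = -1/120
S = 1/30
C² = P²·S² = 1/7 ; C = +0.377964

+√(1/7) = +0.377964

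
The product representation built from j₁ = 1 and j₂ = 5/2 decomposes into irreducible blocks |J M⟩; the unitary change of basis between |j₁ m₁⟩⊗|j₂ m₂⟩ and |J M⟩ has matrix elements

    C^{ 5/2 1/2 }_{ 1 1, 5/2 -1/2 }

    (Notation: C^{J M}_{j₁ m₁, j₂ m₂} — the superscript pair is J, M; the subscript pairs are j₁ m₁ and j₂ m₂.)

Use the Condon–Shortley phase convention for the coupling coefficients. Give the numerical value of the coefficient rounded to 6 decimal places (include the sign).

+√(18/35) = +0.717137

j₁+j₂−J=1  J+j₁−j₂=1  J−j₁+j₂=4  j₁+j₂+J+1=7
(j₁±m₁, j₂±m₂, J±M) = (2,0,2,3,3,2)
P² = 288/35
sum k=0..0:
  [0] +1/4 = 1/4
S = 1/4
C² = P²·S² = 18/35 ; C = +0.717137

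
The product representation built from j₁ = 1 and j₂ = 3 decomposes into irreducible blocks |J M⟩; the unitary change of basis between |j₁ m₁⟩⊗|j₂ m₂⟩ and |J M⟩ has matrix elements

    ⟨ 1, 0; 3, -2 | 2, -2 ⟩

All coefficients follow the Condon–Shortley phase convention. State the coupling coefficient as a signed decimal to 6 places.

j₁+j₂−J=2  J+j₁−j₂=0  J−j₁+j₂=4  j₁+j₂+J+1=7
(j₁±m₁, j₂±m₂, J±M) = (1,1,1,5,0,4)
P² = 960/7
sum k=1..1:
  [1] −1/24 = -1/24
S = -1/24
C² = P²·S² = 5/21 ; C = -0.487950

−√(5/21) ≈ -0.487950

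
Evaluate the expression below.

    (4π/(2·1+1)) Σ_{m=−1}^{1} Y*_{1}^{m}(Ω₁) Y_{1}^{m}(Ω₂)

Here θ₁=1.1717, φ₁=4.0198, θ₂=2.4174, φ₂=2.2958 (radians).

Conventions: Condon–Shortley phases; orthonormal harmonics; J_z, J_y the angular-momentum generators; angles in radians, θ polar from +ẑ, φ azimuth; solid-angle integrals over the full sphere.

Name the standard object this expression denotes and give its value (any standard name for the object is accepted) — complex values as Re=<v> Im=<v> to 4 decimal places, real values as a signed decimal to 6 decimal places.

This sum is the spherical-harmonic addition theorem: it equals the Legendre polynomial P_l(cos γ) of the angle γ between the two directions.
Expand P_1 via completeness: Σ_{m} conj(Y_{1,m}) at Ω₁ times Y_{1,m} at Ω₂ —
  m=-1: (-0.203272-0.244995i) × (-0.151793-0.171331i) = -0.011120+0.072015i  (running Σ = -0.011120+0.072015i)
  m=0: (+0.189864-0.000000i) × (-0.365980+0.000000i) = -0.069486+0.000000i  (running Σ = -0.080607+0.072015i)
  m=1: (+0.203272-0.244995i) × (+0.151793-0.171331i) = -0.011120-0.072015i  (running Σ = -0.091727+0.000000i)
Total Σ_m = -0.091727+0.000000i. Multiply by 4.188790: -0.384224+0.000000i. P_1(cos γ) = -0.384224

Legendre polynomial (addition theorem), -0.384224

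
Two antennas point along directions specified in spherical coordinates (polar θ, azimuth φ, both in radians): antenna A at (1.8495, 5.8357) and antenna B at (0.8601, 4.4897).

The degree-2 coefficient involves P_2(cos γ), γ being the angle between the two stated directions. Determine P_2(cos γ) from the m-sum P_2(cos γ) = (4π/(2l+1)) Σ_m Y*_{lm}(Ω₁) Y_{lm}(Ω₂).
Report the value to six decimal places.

Term-by-term m-sum for l=2 (normalisation 4π/5 = 2.513274):
  term(m=-2) = -0.071349+0.034430i   from Y*(Ω₁)=+0.223343-0.278558i, Y(Ω₂)=-0.200240-0.095588i
  term(m=-1) = -0.017398-0.076086i   from Y*(Ω₁)=-0.184215+0.088415i, Y(Ω₂)=-0.084359+0.372539i
  term(m=+0) = -0.021277-0.000000i   from Y*(Ω₁)=-0.243780-0.000000i, Y(Ω₂)=+0.087277+0.000000i
  term(m=+1) = -0.017398+0.076086i   from Y*(Ω₁)=+0.184215+0.088415i, Y(Ω₂)=+0.084359+0.372539i
  term(m=+2) = -0.071349-0.034430i   from Y*(Ω₁)=+0.223343+0.278558i, Y(Ω₂)=-0.200240+0.095588i
Accumulated sum -0.198770+0.000000i; after 4π/(2l+1) scaling, -0.499564+0.000000i ⇒ P_2 = -0.499564

-0.499564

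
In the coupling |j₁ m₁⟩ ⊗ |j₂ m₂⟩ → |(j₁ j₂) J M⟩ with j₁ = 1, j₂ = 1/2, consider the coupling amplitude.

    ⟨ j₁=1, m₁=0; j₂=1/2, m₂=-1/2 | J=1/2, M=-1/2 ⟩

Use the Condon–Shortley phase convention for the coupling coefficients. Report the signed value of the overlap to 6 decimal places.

+0.577350  (= +√(1/3))

triangle: 1!·1!·0!/3! = 1/6
(j±m)!: 1!·1!·0!·1!·0!·1! = 1
prefactor² = (2J+1)·Δ·N² = 1/3
  k=0: +1/(0!·1!·1!·0!·0!·0!) = 1
Σ = 1  ⇒  CG² = 1/3·1² = 1/3
CG = +√(1/3) = +0.577350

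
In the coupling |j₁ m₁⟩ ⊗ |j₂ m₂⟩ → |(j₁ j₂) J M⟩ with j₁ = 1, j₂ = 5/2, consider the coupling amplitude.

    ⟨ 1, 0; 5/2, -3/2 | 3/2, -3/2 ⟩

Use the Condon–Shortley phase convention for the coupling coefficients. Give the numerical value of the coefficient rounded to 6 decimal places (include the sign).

triangle: 2!×0!×3!/6! = 12/720
(j±m)!: 1!×1!×1!×4!×0!×3! = 144
prefactor² = (2J+1)×Δ×N² = 48/5
  k=1: −1/(1!×1!×0!×0!×0!×3!) = -1/6
Σ = -1/6  ⇒  CG² = 48/5×(-1/6)² = 4/15
CG = −√(4/15) = -0.516398

−√(4/15) ≈ -0.516398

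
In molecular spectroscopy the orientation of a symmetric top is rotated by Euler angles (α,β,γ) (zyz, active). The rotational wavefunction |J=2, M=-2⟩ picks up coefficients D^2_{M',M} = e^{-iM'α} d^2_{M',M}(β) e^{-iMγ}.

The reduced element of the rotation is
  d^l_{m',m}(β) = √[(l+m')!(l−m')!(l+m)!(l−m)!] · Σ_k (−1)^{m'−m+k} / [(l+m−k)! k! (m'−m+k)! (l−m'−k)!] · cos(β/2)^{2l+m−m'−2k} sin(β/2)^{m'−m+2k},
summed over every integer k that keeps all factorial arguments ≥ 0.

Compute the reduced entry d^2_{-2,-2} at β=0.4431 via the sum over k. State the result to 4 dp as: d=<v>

d^2_{-2,-2}(β=0.4431) via the finite sum:
Half-angle: c=0.975558, s=0.219742. N=√(1·24·1·24)=24.000000
k∈{0} keeps every argument non-negative
  k=0: (−1)^0·24.0000/(24)·0.9756^4·0.2197^0 = +0.905758
d^2_{-2,-2}(0.4431) = +0.905758

d=0.9058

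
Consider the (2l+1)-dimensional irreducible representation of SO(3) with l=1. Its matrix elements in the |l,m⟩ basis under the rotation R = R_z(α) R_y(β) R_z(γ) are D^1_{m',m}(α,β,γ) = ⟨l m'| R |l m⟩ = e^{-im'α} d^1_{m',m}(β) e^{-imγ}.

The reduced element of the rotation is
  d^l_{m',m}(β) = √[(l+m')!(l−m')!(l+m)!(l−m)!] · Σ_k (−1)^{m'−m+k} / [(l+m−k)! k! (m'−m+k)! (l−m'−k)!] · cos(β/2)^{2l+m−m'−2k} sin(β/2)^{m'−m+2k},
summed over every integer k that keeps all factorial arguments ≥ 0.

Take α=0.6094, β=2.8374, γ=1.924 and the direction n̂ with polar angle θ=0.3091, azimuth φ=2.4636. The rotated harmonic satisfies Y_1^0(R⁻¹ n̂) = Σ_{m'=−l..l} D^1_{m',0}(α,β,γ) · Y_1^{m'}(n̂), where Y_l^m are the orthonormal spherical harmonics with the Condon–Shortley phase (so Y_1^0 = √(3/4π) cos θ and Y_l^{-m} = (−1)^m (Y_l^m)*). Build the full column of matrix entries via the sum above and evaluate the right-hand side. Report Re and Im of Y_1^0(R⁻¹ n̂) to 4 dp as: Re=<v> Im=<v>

Need the full column D^1_{m',0} for m'=−1..1 at α=0.6094, β=2.8374, γ=1.9240.
cos(β/2)=0.151511, sin(β/2)=0.988456
d^1_{-1,0}: single k=1 term ⇒ +0.211795;  D = +0.173670+0.121226i
d^1_{0,0}: k∈[0..1] ⇒ +0.022955 -0.977045 = -0.954089;  D = -0.954089+0.000000i
d^1_{1,0}: single k=0 term ⇒ -0.211795;  D = -0.173670+0.121226i
Y_1^{m'}(θ=0.3091,φ=2.4636) and Σ D·Y over m':
  (+0.1737+0.1212i)·(-0.0819-0.0659i)  (-0.9541+0.0000i)·(+0.4654+0.0000i)  (-0.1737+0.1212i)·(+0.0819-0.0659i)
Y_1^0(R⁻¹ n̂) = -0.456526+0.000000i

Re=-0.4565 Im=0.0000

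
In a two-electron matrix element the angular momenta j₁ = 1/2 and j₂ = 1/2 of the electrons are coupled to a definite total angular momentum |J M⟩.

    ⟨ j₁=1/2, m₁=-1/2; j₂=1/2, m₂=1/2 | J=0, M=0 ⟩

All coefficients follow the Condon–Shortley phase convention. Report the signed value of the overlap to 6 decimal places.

−√(1/2) ≈ -0.707107

j₁+j₂−J=1  J+j₁−j₂=0  J−j₁+j₂=0  j₁+j₂+J+1=2
(j₁±m₁, j₂±m₂, J±M) = (0,1,1,0,0,0)
P² = 1/2
sum k=1..1:
  [1] −1/1 = -1
S = -1
C² = P²·S² = 1/2 ; C = -0.707107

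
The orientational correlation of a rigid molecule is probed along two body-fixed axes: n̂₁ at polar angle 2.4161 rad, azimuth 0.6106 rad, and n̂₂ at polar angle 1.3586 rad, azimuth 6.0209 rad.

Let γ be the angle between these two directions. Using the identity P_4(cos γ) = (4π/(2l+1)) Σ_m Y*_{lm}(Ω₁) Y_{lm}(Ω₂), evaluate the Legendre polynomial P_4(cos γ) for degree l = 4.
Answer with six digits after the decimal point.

Addition theorem: P_4(cos γ) = (4π/9) Σ_m Y*_{lm}(Ω₁) Y_{lm}(Ω₂), m = −4…4:
  term(m=-4) = -0.032561-0.011884i   from Y*(Ω₁)=-0.065643+0.055200i, Y(Ω₂)=+0.201392+0.350393i
  term(m=-3) = +0.058362-0.033644i   from Y*(Ω₁)=+0.070587-0.264277i, Y(Ω₂)=+0.173884+0.174392i
  term(m=-2) = +0.016492-0.093289i   from Y*(Ω₁)=+0.147209+0.403786i, Y(Ω₂)=-0.190788-0.110399i
  term(m=-1) = +0.036306+0.043287i   from Y*(Ω₁)=-0.176699-0.123656i, Y(Ω₂)=-0.253002-0.067923i
  term(m=+0) = -0.054973-0.000000i   from Y*(Ω₁)=-0.298970-0.000000i, Y(Ω₂)=+0.183876+0.000000i
  term(m=+1) = +0.036306-0.043287i   from Y*(Ω₁)=+0.176699-0.123656i, Y(Ω₂)=+0.253002-0.067923i
  term(m=+2) = +0.016492+0.093289i   from Y*(Ω₁)=+0.147209-0.403786i, Y(Ω₂)=-0.190788+0.110399i
  term(m=+3) = +0.058362+0.033644i   from Y*(Ω₁)=-0.070587-0.264277i, Y(Ω₂)=-0.173884+0.174392i
  term(m=+4) = -0.032561+0.011884i   from Y*(Ω₁)=-0.065643-0.055200i, Y(Ω₂)=+0.201392-0.350393i
Σ over m = +0.102223-0.000000i; ×(4π/9) → +0.142730-0.000000i. Real part: 0.142730

0.142730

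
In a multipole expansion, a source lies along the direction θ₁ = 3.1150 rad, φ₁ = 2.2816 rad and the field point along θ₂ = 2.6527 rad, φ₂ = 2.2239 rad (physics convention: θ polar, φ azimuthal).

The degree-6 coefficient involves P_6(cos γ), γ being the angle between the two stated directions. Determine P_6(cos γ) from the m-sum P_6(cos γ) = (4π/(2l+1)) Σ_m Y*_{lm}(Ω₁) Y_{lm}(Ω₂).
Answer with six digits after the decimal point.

-0.267591

Expand P_6 via completeness: Σ_{m} conj(Y_{6,m}) at Ω₁ times Y_{6,m} at Ω₂ —
  m=-6: Y*=0.00000 + 0.00000j  Y=0.00370 - 0.00363j  product 0.00000 + 0.00000j
  m=-5: Y*=-0.00000 + 0.00000j  Y=-0.00417 - 0.03350j  product 0.00000 + 0.00000j
  m=-4: Y*=-0.00000 + 0.00000j  Y=-0.11348 - 0.06637j  product 0.00000 + 0.00000j
  m=-3: Y*=-0.00008 - 0.00005j  Y=-0.30730 + 0.12578j  product 0.00003 + 0.00001j
  m=-2: Y*=-0.00055 - 0.00364j  Y=-0.13185 + 0.48663j  product 0.00184 + 0.00021j
  m=-1: Y*=0.05697 - 0.06618j  Y=0.17282 + 0.22588j  product 0.02479 + 0.00143j
  m=+0: Y*=1.00957 + 0.00000j  Y=-0.32703 + 0.00000j  product -0.33016 + 0.00000j
  m=+1: Y*=-0.05697 - 0.06618j  Y=-0.17282 + 0.22588j  product 0.02479 - 0.00143j
  m=+2: Y*=-0.00055 + 0.00364j  Y=-0.13185 - 0.48663j  product 0.00184 - 0.00021j
  m=+3: Y*=0.00008 - 0.00005j  Y=0.30730 + 0.12578j  product 0.00003 - 0.00001j
  m=+4: Y*=-0.00000 - 0.00000j  Y=-0.11348 + 0.06637j  product 0.00000 - 0.00000j
  m=+5: Y*=0.00000 + 0.00000j  Y=0.00417 - 0.03350j  product 0.00000 - 0.00000j
  m=+6: Y*=0.00000 - 0.00000j  Y=0.00370 + 0.00363j  product 0.00000 - 0.00000j
Total Σ_m = -0.27682 - 0.00000j. Multiply by 0.966644: -0.26759 - 0.00000j. P_6(cos γ) = -0.267591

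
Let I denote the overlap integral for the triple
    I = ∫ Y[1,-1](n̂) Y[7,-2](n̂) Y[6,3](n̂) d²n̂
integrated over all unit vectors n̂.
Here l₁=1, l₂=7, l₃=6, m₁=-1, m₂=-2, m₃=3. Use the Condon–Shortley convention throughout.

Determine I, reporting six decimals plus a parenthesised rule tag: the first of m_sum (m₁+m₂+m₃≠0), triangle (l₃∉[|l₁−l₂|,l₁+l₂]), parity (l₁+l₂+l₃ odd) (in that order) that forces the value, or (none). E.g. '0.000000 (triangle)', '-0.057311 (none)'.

0.110647 (none)

Rules hold: Σm=0, L=14 even, 6≤6≤8.
N = 3·15·13 = 585
Δ = 2!·0!·12!/15! = 1/1365
Racah Σ t=1..1: t=1:−1/518400 = -1/518400
⇒ 3j(1 7 6; 0 0 0)² = 7/195, sgn -1
Racah Σ t=2..2: t=2:+1/4354560 = 1/4354560
⇒ 3j(1 7 6; -1 -2 3)² = 2/273, sgn -1
4πI² = N·(3j₀)²·(3jₘ)² = 2/13
I = +1·√(0.153846/4π) = 0.11064668
No selection rule forces the value: the integral is nonzero (none).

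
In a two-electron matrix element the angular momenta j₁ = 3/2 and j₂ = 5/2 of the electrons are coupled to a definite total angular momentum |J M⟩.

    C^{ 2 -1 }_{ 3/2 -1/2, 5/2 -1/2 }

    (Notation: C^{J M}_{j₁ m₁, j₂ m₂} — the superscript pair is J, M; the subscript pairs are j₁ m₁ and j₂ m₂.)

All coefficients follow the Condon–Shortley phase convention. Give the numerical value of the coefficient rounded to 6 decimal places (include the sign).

-0.545545

√[5·2!1!3!/7! · 1!2!2!3!1!3!] = √(12/7)
  +(−1)^1/∏(1,1,1,1,0,2)! = -1/2  (running -1/2)
  +(−1)^2/∏(2,0,0,0,1,3)! = 1/12  (running -5/12)
⟨..|..⟩ = √(12/7)·(-5/12) = -0.545545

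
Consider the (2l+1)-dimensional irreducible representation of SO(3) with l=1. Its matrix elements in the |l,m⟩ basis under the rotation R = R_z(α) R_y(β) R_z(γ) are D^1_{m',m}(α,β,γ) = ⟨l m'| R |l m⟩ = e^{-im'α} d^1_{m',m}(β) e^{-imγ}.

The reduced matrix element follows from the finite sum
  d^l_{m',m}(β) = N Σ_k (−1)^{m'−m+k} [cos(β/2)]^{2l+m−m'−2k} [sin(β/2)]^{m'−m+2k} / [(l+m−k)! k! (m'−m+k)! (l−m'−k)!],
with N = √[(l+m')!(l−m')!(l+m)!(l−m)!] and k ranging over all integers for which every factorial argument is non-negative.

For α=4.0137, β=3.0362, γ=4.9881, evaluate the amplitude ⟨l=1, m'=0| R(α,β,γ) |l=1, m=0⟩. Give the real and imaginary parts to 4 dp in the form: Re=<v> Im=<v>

Re=-0.9945 Im=0.0000

First d^1_{0,0}(β=3.0362), then the phase factors e^{-i(0)α} and e^{-i(0)γ}:
With c≡cos(β/2)=0.052672 and s≡sin(β/2)=0.998612, N=[1·1·1·1]^{1/2}=1.000000
k: max(0,(0)−(0))=0 … min(1+(0),1−(0))=1
  k=0: (−1)^0·1.0000/(1)·0.0527^2·0.9986^0 = +0.002774
  k=1: (−1)^1·1.0000/(1)·0.0527^0·0.9986^2 = -0.997226
d^1_{0,0}(3.0362) = +0.002774 -0.997226 = -0.994451
D = (+1.000000+0.000000i)·(-0.994451)·(+1.000000+0.000000i) = -0.994451+0.000000i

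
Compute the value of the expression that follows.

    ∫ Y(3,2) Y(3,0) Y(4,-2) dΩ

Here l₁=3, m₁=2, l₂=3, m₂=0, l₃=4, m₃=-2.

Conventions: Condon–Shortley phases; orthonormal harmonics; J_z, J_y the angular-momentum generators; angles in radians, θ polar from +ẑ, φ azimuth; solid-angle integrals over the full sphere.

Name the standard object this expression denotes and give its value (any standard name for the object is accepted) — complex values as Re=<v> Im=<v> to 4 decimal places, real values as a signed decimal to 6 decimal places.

This is a Gaunt coefficient — the integral of a triple product of spherical harmonics over the sphere.
Rules hold: Σm=0, L=10 even, 0≤4≤6.
N = 7·7·9 = 441
Δ = 2!·4!·4!/11! = 1/34650
Racah Σ t=0..2: t=0:+1/72 t=1:−1/16 t=2:+1/72 = -5/144
⇒ 3j(3 3 4; 0 0 0)² = 2/77, sgn -1
Racah Σ t=0..1: t=0:+1/72 t=1:−1/96 = 1/288
⇒ 3j(3 3 4; 2 0 -2)² = 1/462, sgn +1
4πI² = N·(3j₀)²·(3jₘ)² = 3/121
I = -1·√(0.0247934/4π) = -0.04441841

Gaunt coefficient, -0.044418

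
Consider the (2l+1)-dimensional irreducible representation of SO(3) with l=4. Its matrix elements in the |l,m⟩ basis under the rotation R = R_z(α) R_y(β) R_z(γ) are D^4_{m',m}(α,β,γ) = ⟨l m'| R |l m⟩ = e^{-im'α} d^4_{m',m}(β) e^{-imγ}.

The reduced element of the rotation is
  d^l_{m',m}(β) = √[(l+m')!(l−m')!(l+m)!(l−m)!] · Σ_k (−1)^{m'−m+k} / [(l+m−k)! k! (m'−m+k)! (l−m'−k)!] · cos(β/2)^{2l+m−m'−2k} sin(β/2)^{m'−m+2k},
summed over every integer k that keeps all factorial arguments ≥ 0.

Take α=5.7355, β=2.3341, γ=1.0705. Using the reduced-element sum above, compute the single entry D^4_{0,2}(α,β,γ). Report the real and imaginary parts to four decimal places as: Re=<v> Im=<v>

Re=-0.2613 Im=-0.4074

First d^4_{0,2}(β=2.3341), then the phase factors e^{-i(0)α} and e^{-i(2)γ}:
Half-angle: c=0.392866, s=0.919596. N=√(24·24·720·2)=910.735966
Admissible k: 2..4 (factorial args all ≥0)
  k=2: (−1)^0·910.7360/(96)·0.3929^6·0.9196^2 = +0.029497
  k=3: (−1)^1·910.7360/(36)·0.3929^4·0.9196^4 = -0.430979
  k=4: (−1)^2·910.7360/(96)·0.3929^2·0.9196^6 = +0.885507
d^4_{0,2}(2.3341) = +0.029497 -0.430979 +0.885507 = +0.484025
Attach z-rotation phases: D = e^{-i(0)(5.7355)}·(+0.484025)·e^{-i(2)(1.0705)} = -0.261279-0.407448i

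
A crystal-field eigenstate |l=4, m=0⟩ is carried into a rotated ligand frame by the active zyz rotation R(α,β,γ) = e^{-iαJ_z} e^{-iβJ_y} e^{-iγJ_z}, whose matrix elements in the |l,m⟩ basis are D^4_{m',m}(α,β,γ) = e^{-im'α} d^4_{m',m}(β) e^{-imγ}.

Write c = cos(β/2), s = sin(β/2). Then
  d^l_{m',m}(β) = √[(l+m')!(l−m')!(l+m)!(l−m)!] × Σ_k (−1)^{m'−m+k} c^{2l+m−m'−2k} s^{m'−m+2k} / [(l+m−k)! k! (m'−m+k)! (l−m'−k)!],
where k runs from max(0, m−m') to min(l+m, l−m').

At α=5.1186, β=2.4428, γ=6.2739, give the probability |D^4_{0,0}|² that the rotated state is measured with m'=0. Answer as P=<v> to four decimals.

P=0.1023

Split into d^4_{0,0}(β=2.4428) × two z-phases.
Half-angle: c=0.342331, s=0.939580. N=√(24·24·24·24)=576.000000
k∈{0,1,2,3,4} keeps every argument non-negative
  k=0: (−1)^0·576.0000/(576)·0.3423^8·0.9396^0 = +0.000189
  k=1: (−1)^1·576.0000/(36)·0.3423^6·0.9396^2 = -0.022733
  k=2: (−1)^2·576.0000/(16)·0.3423^4·0.9396^4 = +0.385319
  k=3: (−1)^3·576.0000/(36)·0.3423^2·0.9396^6 = -1.290069
  k=4: (−1)^4·576.0000/(576)·0.3423^0·0.9396^8 = +0.607391
d^4_{0,0}(2.4428) = +0.000189 -0.022733 +0.385319 -1.290069 +0.607391 = -0.319904
|D^4_{0,0}|² = |d^4_{0,0}(β)|² = (-0.319904)² = 0.102339 (the z-rotation phases have unit modulus)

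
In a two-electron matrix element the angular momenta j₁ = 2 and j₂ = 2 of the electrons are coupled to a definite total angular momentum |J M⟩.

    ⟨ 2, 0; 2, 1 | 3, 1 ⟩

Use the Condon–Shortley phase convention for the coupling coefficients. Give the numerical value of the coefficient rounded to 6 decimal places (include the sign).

−√(1/5) = -0.447214

j₁+j₂−J=1  J+j₁−j₂=3  J−j₁+j₂=3  j₁+j₂+J+1=8
(j₁±m₁, j₂±m₂, J±M) = (2,2,3,1,4,2)
P² = 36/5
sum k=0..1:
  [0] +1/12 = 1/12
  [1] −1/4 = -1/4
S = -1/6
C² = P²·S² = 1/5 ; C = -0.447214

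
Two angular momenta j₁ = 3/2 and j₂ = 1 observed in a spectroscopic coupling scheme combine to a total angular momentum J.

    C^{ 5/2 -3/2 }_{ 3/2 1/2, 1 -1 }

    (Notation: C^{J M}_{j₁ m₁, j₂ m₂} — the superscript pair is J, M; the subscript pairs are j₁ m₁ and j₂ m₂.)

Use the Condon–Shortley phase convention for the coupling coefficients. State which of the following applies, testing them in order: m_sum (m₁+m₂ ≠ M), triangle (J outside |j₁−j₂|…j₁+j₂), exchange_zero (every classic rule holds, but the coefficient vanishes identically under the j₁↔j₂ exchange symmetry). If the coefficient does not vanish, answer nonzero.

m-sum: m₁+m₂ = 1/2+(-1) = -1/2, M = -3/2  ✗ ⇒ coefficient is 0

m_sum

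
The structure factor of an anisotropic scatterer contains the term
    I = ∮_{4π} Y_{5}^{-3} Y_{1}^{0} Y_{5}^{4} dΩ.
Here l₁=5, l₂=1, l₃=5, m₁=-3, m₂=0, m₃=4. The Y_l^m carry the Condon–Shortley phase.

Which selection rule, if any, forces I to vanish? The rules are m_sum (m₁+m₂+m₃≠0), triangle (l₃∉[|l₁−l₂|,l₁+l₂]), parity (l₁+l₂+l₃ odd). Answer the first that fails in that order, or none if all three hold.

m_sum

Σmᵢ = 1  ✗
l₃∈[|l₁−l₂|,l₁+l₂]=[4,6], have l₃=5
Σlᵢ = 11 ⇒ odd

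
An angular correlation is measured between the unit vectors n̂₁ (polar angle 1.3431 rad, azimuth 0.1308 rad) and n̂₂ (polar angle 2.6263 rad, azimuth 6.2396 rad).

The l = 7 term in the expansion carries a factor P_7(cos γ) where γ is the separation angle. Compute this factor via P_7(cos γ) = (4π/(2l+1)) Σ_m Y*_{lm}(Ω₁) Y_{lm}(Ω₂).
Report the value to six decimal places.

-0.255507

Expand P_7 via completeness: Σ_{m} conj(Y_{7,m}) at Ω₁ times Y_{7,m} at Ω₂ —
  m=-7: (+0.253717+0.330172i) × (+0.003366+0.001060i) = +0.000504+0.001380i  (running Σ = +0.000504+0.001380i)
  m=-6: (+0.255428+0.255123i) × (-0.022522-0.006028i) = -0.004215-0.007286i  (running Σ = -0.003711-0.005905i)
  m=-5: (-0.086258-0.066120i) × (+0.092065+0.020387i) = -0.006593-0.007846i  (running Σ = -0.010304-0.013751i)
  m=-4: (-0.302119-0.174268i) × (-0.253786-0.044699i) = +0.068884+0.057731i  (running Σ = +0.058579+0.043980i)
  m=-3: (+0.000776+0.000321i) × (+0.459528+0.060431i) = +0.000337+0.000195i  (running Σ = +0.058917+0.044174i)
  m=-2: (+0.316209+0.084660i) × (-0.450982-0.039412i) = -0.139268-0.050643i  (running Σ = -0.080351-0.006468i)
  m=-1: (+0.040134+0.005280i) × (-0.010860-0.000474i) = -0.000433-0.000076i  (running Σ = -0.080785-0.006545i)
  m=0: (-0.318941-0.000000i) × (+0.449674+0.000000i) = -0.143419-0.000000i  (running Σ = -0.224204-0.006545i)
  m=1: (-0.040134+0.005280i) × (+0.010860-0.000474i) = -0.000433+0.000076i  (running Σ = -0.224637-0.006468i)
  m=2: (+0.316209-0.084660i) × (-0.450982+0.039412i) = -0.139268+0.050643i  (running Σ = -0.363905+0.044174i)
  m=3: (-0.000776+0.000321i) × (-0.459528+0.060431i) = +0.000337-0.000195i  (running Σ = -0.363568+0.043980i)
  m=4: (-0.302119+0.174268i) × (-0.253786+0.044699i) = +0.068884-0.057731i  (running Σ = -0.294684-0.013751i)
  m=5: (+0.086258-0.066120i) × (-0.092065+0.020387i) = -0.006593+0.007846i  (running Σ = -0.301278-0.005905i)
  m=6: (+0.255428-0.255123i) × (-0.022522+0.006028i) = -0.004215+0.007286i  (running Σ = -0.305493+0.001380i)
  m=7: (-0.253717+0.330172i) × (-0.003366+0.001060i) = +0.000504-0.001380i  (running Σ = -0.304989-0.000000i)
Accumulated sum -0.304989-0.000000i; after 4π/(2l+1) scaling, -0.255507-0.000000i ⇒ P_7 = -0.255507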